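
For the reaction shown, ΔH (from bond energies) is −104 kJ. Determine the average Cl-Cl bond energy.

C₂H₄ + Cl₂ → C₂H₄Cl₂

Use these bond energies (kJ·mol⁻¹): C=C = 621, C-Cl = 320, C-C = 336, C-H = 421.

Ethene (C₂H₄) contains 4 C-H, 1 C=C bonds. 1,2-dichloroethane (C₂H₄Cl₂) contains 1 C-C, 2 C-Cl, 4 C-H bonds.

Let D be the Cl-Cl bond energy.
Σ(broken) = 4×421 + 1×621 + 1×D = 2305 + D
Σ(formed) = 1×336 + 2×320 + 4×421 = 2660
ΔH = Σ(broken) − Σ(formed) = (2305 + D) − (2660) = −355 + D
Setting this equal to −104 kJ gives D = 251 kJ/mol.

D(Cl-Cl) ≈ 251 kJ/mol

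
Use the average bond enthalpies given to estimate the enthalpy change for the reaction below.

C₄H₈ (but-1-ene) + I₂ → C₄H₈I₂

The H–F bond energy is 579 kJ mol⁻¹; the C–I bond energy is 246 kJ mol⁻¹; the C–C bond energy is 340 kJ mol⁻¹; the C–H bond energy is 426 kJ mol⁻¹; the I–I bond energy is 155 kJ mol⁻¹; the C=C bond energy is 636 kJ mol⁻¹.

ΔH ≈ −41 kJ

Bonds broken (reactants):
  C–C: 2 × 340 = 680
  C–H: 8 × 426 = 3408
  C=C: 1 × 636 = 636
  I–I: 1 × 155 = 155
  Σ(broken) = 4879 kJ
Bonds formed (products):
  C–C: 3 × 340 = 1020
  C–H: 8 × 426 = 3408
  C–I: 2 × 246 = 492
  Σ(formed) = 4920 kJ
ΔH = Σ(broken) − Σ(formed) = 4879 − 4920 = −41 kJ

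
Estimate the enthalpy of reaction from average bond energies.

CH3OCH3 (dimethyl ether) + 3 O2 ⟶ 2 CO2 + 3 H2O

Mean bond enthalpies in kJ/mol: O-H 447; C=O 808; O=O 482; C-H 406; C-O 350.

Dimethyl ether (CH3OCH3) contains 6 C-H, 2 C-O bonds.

Bonds broken (reactants):
  C-H: 6 × 406 = 2436
  C-O: 2 × 350 = 700
  O=O: 3 × 482 = 1446
  Σ(broken) = 4582 kJ
Bonds formed (products):
  C=O: 4 × 808 = 3232
  O-H: 6 × 447 = 2682
  Σ(formed) = 5914 kJ
ΔH = Σ(broken) − Σ(formed) = 4582 − 5914 = −1332 kJ

ΔH ≈ −1332 kJ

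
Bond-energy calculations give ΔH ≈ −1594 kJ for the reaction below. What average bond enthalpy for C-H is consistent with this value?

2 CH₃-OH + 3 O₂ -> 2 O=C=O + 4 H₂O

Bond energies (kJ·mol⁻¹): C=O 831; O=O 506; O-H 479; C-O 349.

Let D be the C-H bond energy.
Σ(broken) = 6×D + 2×349 + 2×479 + 3×506 = 3174 + 6D
Σ(formed) = 4×831 + 8×479 = 7156
ΔH = Σ(broken) − Σ(formed) = (3174 + 6D) − (7156) = −3982 + 6D
Setting this equal to −1594 kJ gives 6D = 2388, so D = 398 kJ/mol.

D(C-H) ≈ 398 kJ/mol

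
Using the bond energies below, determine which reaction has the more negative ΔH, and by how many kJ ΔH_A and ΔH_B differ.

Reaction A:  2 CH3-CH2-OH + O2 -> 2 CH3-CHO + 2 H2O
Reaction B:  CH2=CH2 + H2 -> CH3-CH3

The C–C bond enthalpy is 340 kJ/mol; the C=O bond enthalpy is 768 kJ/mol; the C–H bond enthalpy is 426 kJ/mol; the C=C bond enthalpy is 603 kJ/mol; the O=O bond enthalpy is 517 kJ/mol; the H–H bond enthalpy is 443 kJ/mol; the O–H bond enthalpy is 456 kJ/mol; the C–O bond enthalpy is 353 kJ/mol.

Reaction A, by 227 kJ

Reaction A:
  Bonds broken (reactants):
    C–C: 2 × 340 = 680
    C–H: 10 × 426 = 4260
    C–O: 2 × 353 = 706
    O–H: 2 × 456 = 912
    O=O: 1 × 517 = 517
    Σ(broken) = 7075 kJ
  Bonds formed (products):
    C–C: 2 × 340 = 680
    C–H: 8 × 426 = 3408
    C=O: 2 × 768 = 1536
    O–H: 4 × 456 = 1824
    Σ(formed) = 7448 kJ
  ΔH_A = 7075 − 7448 = −373 kJ
Reaction B:
  Bonds broken (reactants):
    C–H: 4 × 426 = 1704
    C=C: 1 × 603 = 603
    H–H: 1 × 443 = 443
    Σ(broken) = 2750 kJ
  Bonds formed (products):
    C–C: 1 × 340 = 340
    C–H: 6 × 426 = 2556
    Σ(formed) = 2896 kJ
  ΔH_B = 2750 − 2896 = −146 kJ
ΔH_A − ΔH_B = −227 kJ, so reaction A has the more negative ΔH; |ΔH_A − ΔH_B| = 227 kJ.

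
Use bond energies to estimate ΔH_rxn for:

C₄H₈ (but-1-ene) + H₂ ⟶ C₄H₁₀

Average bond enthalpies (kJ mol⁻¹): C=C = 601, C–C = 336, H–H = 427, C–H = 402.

ΔH ≈ −112 kJ

Bonds broken (reactants):
  C–C: 2 × 336 = 672
  C–H: 8 × 402 = 3216
  C=C: 1 × 601 = 601
  H–H: 1 × 427 = 427
  Σ(broken) = 4916 kJ
Bonds formed (products):
  C–C: 3 × 336 = 1008
  C–H: 10 × 402 = 4020
  Σ(formed) = 5028 kJ
ΔH = Σ(broken) − Σ(formed) = 4916 − 5028 = −112 kJ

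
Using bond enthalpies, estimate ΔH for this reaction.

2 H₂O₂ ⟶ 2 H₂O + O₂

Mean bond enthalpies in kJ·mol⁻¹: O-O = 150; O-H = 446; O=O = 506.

Bonds broken (reactants):
  O-H: 4 × 446 = 1784
  O-O: 2 × 150 = 300
  Σ(broken) = 2084 kJ
Bonds formed (products):
  O-H: 4 × 446 = 1784
  O=O: 1 × 506 = 506
  Σ(formed) = 2290 kJ
ΔH = Σ(broken) − Σ(formed) = 2084 − 2290 = −206 kJ

ΔH ≈ −206 kJ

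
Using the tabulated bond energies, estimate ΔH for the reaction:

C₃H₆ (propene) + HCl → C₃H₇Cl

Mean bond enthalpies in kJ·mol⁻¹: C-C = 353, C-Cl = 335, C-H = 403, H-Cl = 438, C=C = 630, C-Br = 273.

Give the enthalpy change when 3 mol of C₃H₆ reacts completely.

ΔH = −69 kJ

Bonds broken (reactants):
  C-C: 1 × 353 = 353
  C-H: 6 × 403 = 2418
  C=C: 1 × 630 = 630
  H-Cl: 1 × 438 = 438
  Σ(broken) = 3839 kJ
Bonds formed (products):
  C-C: 2 × 353 = 706
  C-Cl: 1 × 335 = 335
  C-H: 7 × 403 = 2821
  Σ(formed) = 3862 kJ
ΔH = Σ(broken) − Σ(formed) = 3839 − 3862 = −23 kJ
For 3× the reaction as written: 3 × (−23) = −69 kJ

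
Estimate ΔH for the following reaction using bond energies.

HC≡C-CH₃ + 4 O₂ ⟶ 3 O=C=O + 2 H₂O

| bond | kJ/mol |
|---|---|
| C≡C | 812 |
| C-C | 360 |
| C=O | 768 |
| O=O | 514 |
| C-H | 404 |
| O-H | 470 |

Bonds broken (reactants):
  C≡C: 1 × 812 = 812
  C-C: 1 × 360 = 360
  C-H: 4 × 404 = 1616
  O=O: 4 × 514 = 2056
  Σ(broken) = 4844 kJ
Bonds formed (products):
  C=O: 6 × 768 = 4608
  O-H: 4 × 470 = 1880
  Σ(formed) = 6488 kJ
ΔH = Σ(broken) − Σ(formed) = 4844 − 6488 = −1644 kJ

ΔH ≈ −1644 kJ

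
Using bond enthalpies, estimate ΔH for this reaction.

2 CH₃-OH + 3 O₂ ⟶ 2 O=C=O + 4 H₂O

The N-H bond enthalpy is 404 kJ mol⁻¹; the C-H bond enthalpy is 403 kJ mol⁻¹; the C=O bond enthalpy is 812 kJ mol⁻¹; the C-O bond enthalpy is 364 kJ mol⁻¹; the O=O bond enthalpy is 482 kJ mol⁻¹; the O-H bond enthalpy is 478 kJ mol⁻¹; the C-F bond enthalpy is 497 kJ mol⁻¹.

Bonds broken (reactants):
  C-H: 6 × 403 = 2418
  C-O: 2 × 364 = 728
  O-H: 2 × 478 = 956
  O=O: 3 × 482 = 1446
  Σ(broken) = 5548 kJ
Bonds formed (products):
  C=O: 4 × 812 = 3248
  O-H: 8 × 478 = 3824
  Σ(formed) = 7072 kJ
ΔH = Σ(broken) − Σ(formed) = 5548 − 7072 = −1524 kJ

ΔH ≈ −1524 kJ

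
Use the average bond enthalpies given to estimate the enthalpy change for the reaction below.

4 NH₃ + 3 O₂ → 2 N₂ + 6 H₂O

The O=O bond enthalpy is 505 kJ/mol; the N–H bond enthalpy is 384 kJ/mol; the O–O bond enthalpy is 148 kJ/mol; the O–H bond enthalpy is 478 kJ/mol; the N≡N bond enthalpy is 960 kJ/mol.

ΔH ≈ −1533 kJ

Bonds broken (reactants):
  N–H: 12 × 384 = 4608
  O=O: 3 × 505 = 1515
  Σ(broken) = 6123 kJ
Bonds formed (products):
  N≡N: 2 × 960 = 1920
  O–H: 12 × 478 = 5736
  Σ(formed) = 7656 kJ
ΔH = Σ(broken) − Σ(formed) = 6123 − 7656 = −1533 kJ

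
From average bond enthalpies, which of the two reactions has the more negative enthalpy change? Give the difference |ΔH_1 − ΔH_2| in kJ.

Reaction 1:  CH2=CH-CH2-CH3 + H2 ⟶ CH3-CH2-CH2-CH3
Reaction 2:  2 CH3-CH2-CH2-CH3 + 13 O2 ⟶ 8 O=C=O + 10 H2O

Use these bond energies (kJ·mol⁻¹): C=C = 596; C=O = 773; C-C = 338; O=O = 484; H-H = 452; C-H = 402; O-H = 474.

Reaction 1:
  Bonds broken (reactants):
    C-C: 2 × 338 = 676
    C-H: 8 × 402 = 3216
    C=C: 1 × 596 = 596
    H-H: 1 × 452 = 452
    Σ(broken) = 4940 kJ
  Bonds formed (products):
    C-C: 3 × 338 = 1014
    C-H: 10 × 402 = 4020
    Σ(formed) = 5034 kJ
  ΔH_1 = 4940 − 5034 = −94 kJ
Reaction 2:
  Bonds broken (reactants):
    C-C: 6 × 338 = 2028
    C-H: 20 × 402 = 8040
    O=O: 13 × 484 = 6292
    Σ(broken) = 16360 kJ
  Bonds formed (products):
    C=O: 16 × 773 = 12368
    O-H: 20 × 474 = 9480
    Σ(formed) = 21848 kJ
  ΔH_2 = 16360 − 21848 = −5488 kJ
ΔH_1 − ΔH_2 = +5394 kJ, so reaction 2 has the more negative ΔH; |ΔH_1 − ΔH_2| = 5394 kJ.

Reaction 2, by 5394 kJ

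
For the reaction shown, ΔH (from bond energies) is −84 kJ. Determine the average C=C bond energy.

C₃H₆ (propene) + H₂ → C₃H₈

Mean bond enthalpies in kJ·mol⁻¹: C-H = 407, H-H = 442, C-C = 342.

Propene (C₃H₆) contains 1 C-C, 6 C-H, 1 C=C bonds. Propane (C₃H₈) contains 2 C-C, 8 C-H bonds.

Let D be the C=C bond energy.
Σ(broken) = 1×342 + 6×407 + 1×D + 1×442 = 3226 + D
Σ(formed) = 2×342 + 8×407 = 3940
ΔH = Σ(broken) − Σ(formed) = (3226 + D) − (3940) = −714 + D
Setting this equal to −84 kJ gives D = 630 kJ/mol.

D(C=C) ≈ 630 kJ/mol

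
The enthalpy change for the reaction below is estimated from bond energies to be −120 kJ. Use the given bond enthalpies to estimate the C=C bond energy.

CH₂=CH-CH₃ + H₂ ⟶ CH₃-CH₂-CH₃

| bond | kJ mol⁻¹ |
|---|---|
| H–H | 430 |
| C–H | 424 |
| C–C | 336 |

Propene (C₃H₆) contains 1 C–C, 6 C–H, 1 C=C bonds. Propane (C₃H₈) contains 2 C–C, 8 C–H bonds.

Let D be the C=C bond energy.
Σ(broken) = 1×336 + 6×424 + 1×D + 1×430 = 3310 + D
Σ(formed) = 2×336 + 8×424 = 4064
ΔH = Σ(broken) − Σ(formed) = (3310 + D) − (4064) = −754 + D
Setting this equal to −120 kJ gives D = 634 kJ/mol.

D(C=C) ≈ 634 kJ/mol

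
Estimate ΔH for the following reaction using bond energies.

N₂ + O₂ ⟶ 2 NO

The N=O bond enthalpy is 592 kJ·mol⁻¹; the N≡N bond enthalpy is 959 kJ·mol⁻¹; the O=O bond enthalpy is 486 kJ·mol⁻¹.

Bonds broken (reactants):
  N≡N: 1 × 959 = 959
  O=O: 1 × 486 = 486
  Σ(broken) = 1445 kJ
Bonds formed (products):
  N=O: 2 × 592 = 1184
  Σ(formed) = 1184 kJ
ΔH = Σ(broken) − Σ(formed) = 1445 − 1184 = +261 kJ

ΔH ≈ +261 kJ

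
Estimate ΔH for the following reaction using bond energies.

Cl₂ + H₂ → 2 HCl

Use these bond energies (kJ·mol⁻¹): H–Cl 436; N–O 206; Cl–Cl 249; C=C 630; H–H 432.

Bonds broken (reactants):
  Cl–Cl: 1 × 249 = 249
  H–H: 1 × 432 = 432
  Σ(broken) = 681 kJ
Bonds formed (products):
  H–Cl: 2 × 436 = 872
  Σ(formed) = 872 kJ
ΔH = Σ(broken) − Σ(formed) = 681 − 872 = −191 kJ

ΔH ≈ −191 kJ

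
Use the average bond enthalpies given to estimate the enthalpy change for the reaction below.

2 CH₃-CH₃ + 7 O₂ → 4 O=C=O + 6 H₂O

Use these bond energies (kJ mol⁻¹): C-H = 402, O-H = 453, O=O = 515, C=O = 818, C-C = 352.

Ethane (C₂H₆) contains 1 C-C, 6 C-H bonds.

Bonds broken (reactants):
  C-C: 2 × 352 = 704
  C-H: 12 × 402 = 4824
  O=O: 7 × 515 = 3605
  Σ(broken) = 9133 kJ
Bonds formed (products):
  C=O: 8 × 818 = 6544
  O-H: 12 × 453 = 5436
  Σ(formed) = 11980 kJ
ΔH = Σ(broken) − Σ(formed) = 9133 − 11980 = −2847 kJ

ΔH ≈ −2847 kJ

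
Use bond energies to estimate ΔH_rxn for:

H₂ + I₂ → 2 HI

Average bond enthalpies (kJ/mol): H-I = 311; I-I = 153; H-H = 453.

ΔH ≈ −16 kJ

Bonds broken (reactants):
  H-H: 1 × 453 = 453
  I-I: 1 × 153 = 153
  Σ(broken) = 606 kJ
Bonds formed (products):
  H-I: 2 × 311 = 622
  Σ(formed) = 622 kJ
ΔH = Σ(broken) − Σ(formed) = 606 − 622 = −16 kJ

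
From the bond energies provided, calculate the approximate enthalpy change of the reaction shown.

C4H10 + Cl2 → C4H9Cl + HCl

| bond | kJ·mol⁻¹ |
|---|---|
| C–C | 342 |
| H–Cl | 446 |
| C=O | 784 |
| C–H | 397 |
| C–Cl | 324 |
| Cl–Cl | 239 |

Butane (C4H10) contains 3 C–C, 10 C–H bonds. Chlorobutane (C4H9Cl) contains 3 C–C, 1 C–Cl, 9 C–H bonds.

ΔH ≈ −134 kJ

Bonds broken (reactants):
  C–C: 3 × 342 = 1026
  C–H: 10 × 397 = 3970
  Cl–Cl: 1 × 239 = 239
  Σ(broken) = 5235 kJ
Bonds formed (products):
  C–C: 3 × 342 = 1026
  C–Cl: 1 × 324 = 324
  C–H: 9 × 397 = 3573
  H–Cl: 1 × 446 = 446
  Σ(formed) = 5369 kJ
ΔH = Σ(broken) − Σ(formed) = 5235 − 5369 = −134 kJ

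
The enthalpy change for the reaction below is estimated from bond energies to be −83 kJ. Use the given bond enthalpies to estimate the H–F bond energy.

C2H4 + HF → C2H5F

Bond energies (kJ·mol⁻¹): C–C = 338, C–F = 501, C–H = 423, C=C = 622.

Let D be the H–F bond energy.
Σ(broken) = 4×423 + 1×622 + 1×D = 2314 + D
Σ(formed) = 1×338 + 1×501 + 5×423 = 2954
ΔH = Σ(broken) − Σ(formed) = (2314 + D) − (2954) = −640 + D
Setting this equal to −83 kJ gives D = 557 kJ/mol.

D(H–F) ≈ 557 kJ/mol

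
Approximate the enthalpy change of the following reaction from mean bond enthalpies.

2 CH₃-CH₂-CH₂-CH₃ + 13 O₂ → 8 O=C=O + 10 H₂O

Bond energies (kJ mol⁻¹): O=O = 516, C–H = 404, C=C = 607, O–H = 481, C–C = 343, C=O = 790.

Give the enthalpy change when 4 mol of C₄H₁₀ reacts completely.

ΔH = −10828 kJ

Bonds broken (reactants):
  C–C: 6 × 343 = 2058
  C–H: 20 × 404 = 8080
  O=O: 13 × 516 = 6708
  Σ(broken) = 16846 kJ
Bonds formed (products):
  C=O: 16 × 790 = 12640
  O–H: 20 × 481 = 9620
  Σ(formed) = 22260 kJ
ΔH = Σ(broken) − Σ(formed) = 16846 − 22260 = −5414 kJ
For 2× the reaction as written: 2 × (−5414) = −10828 kJ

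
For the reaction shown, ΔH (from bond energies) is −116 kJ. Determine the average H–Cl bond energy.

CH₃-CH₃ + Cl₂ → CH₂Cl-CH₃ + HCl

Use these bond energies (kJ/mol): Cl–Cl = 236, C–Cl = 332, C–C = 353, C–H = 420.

Let D be the H–Cl bond energy.
Σ(broken) = 1×353 + 6×420 + 1×236 = 3109
Σ(formed) = 1×353 + 1×332 + 5×420 + 1×D = 2785 + D
ΔH = Σ(broken) − Σ(formed) = (3109) − (2785 + D) = +324 − D
Setting this equal to −116 kJ gives D = 440 kJ/mol.

D(H–Cl) ≈ 440 kJ/mol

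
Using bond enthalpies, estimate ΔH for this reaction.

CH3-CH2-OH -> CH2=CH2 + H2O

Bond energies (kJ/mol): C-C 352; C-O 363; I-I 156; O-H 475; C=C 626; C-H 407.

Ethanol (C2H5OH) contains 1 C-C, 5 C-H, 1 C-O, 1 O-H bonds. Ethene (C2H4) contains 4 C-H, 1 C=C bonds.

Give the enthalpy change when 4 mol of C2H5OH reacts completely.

Bonds broken (reactants):
  C-C: 1 × 352 = 352
  C-H: 5 × 407 = 2035
  C-O: 1 × 363 = 363
  O-H: 1 × 475 = 475
  Σ(broken) = 3225 kJ
Bonds formed (products):
  C-H: 4 × 407 = 1628
  C=C: 1 × 626 = 626
  O-H: 2 × 475 = 950
  Σ(formed) = 3204 kJ
ΔH = Σ(broken) − Σ(formed) = 3225 − 3204 = +21 kJ
For 4× the reaction as written: 4 × (+21) = +84 kJ

ΔH = +84 kJ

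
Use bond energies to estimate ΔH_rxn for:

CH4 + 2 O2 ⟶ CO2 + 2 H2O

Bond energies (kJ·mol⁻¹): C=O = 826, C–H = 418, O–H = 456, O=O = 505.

ΔH ≈ −794 kJ

Bonds broken (reactants):
  C–H: 4 × 418 = 1672
  O=O: 2 × 505 = 1010
  Σ(broken) = 2682 kJ
Bonds formed (products):
  C=O: 2 × 826 = 1652
  O–H: 4 × 456 = 1824
  Σ(formed) = 3476 kJ
ΔH = Σ(broken) − Σ(formed) = 2682 − 3476 = −794 kJ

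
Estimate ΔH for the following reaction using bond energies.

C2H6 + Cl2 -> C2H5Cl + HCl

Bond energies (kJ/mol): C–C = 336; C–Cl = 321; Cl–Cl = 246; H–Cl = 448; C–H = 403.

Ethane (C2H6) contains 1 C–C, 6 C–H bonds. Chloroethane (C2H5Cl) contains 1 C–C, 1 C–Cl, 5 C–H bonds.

Bonds broken (reactants):
  C–C: 1 × 336 = 336
  C–H: 6 × 403 = 2418
  Cl–Cl: 1 × 246 = 246
  Σ(broken) = 3000 kJ
Bonds formed (products):
  C–C: 1 × 336 = 336
  C–Cl: 1 × 321 = 321
  C–H: 5 × 403 = 2015
  H–Cl: 1 × 448 = 448
  Σ(formed) = 3120 kJ
ΔH = Σ(broken) − Σ(formed) = 3000 − 3120 = −120 kJ

ΔH ≈ −120 kJ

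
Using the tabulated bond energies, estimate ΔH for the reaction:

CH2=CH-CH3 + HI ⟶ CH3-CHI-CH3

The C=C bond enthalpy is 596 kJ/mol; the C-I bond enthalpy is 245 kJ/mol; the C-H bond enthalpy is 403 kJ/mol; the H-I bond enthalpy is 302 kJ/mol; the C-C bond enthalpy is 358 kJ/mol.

Bonds broken (reactants):
  C-C: 1 × 358 = 358
  C-H: 6 × 403 = 2418
  C=C: 1 × 596 = 596
  H-I: 1 × 302 = 302
  Σ(broken) = 3674 kJ
Bonds formed (products):
  C-C: 2 × 358 = 716
  C-H: 7 × 403 = 2821
  C-I: 1 × 245 = 245
  Σ(formed) = 3782 kJ
ΔH = Σ(broken) − Σ(formed) = 3674 − 3782 = −108 kJ

ΔH ≈ −108 kJ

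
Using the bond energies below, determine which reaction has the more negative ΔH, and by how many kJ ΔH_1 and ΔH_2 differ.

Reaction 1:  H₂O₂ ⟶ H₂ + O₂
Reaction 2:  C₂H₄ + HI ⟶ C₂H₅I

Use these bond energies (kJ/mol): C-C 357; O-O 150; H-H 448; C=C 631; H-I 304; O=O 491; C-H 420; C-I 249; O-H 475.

Reaction 2, by 252 kJ

Reaction 1:
  Bonds broken (reactants):
    O-H: 2 × 475 = 950
    O-O: 1 × 150 = 150
    Σ(broken) = 1100 kJ
  Bonds formed (products):
    H-H: 1 × 448 = 448
    O=O: 1 × 491 = 491
    Σ(formed) = 939 kJ
  ΔH_1 = 1100 − 939 = +161 kJ
Reaction 2:
  Bonds broken (reactants):
    C-H: 4 × 420 = 1680
    C=C: 1 × 631 = 631
    H-I: 1 × 304 = 304
    Σ(broken) = 2615 kJ
  Bonds formed (products):
    C-C: 1 × 357 = 357
    C-H: 5 × 420 = 2100
    C-I: 1 × 249 = 249
    Σ(formed) = 2706 kJ
  ΔH_2 = 2615 − 2706 = −91 kJ
ΔH_1 − ΔH_2 = +252 kJ, so reaction 2 has the more negative ΔH; |ΔH_1 − ΔH_2| = 252 kJ.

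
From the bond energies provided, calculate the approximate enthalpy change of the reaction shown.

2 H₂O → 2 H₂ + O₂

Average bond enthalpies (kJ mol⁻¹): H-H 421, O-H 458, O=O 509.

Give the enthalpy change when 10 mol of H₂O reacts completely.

ΔH = +2405 kJ

Bonds broken (reactants):
  O-H: 4 × 458 = 1832
  Σ(broken) = 1832 kJ
Bonds formed (products):
  H-H: 2 × 421 = 842
  O=O: 1 × 509 = 509
  Σ(formed) = 1351 kJ
ΔH = Σ(broken) − Σ(formed) = 1832 − 1351 = +481 kJ
For 5× the reaction as written: 5 × (+481) = +2405 kJ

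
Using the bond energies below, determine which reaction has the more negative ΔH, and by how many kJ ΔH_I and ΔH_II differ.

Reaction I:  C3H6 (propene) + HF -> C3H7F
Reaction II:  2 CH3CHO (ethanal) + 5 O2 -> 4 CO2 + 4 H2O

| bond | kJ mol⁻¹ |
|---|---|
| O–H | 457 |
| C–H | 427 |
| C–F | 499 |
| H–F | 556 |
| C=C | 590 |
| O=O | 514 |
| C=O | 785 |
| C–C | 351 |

Reaction II, by 1547 kJ

Reaction I:
  Bonds broken (reactants):
    C–C: 1 × 351 = 351
    C–H: 6 × 427 = 2562
    C=C: 1 × 590 = 590
    H–F: 1 × 556 = 556
    Σ(broken) = 4059 kJ
  Bonds formed (products):
    C–C: 2 × 351 = 702
    C–F: 1 × 499 = 499
    C–H: 7 × 427 = 2989
    Σ(formed) = 4190 kJ
  ΔH_I = 4059 − 4190 = −131 kJ
Reaction II:
  Bonds broken (reactants):
    C–C: 2 × 351 = 702
    C–H: 8 × 427 = 3416
    C=O: 2 × 785 = 1570
    O=O: 5 × 514 = 2570
    Σ(broken) = 8258 kJ
  Bonds formed (products):
    C=O: 8 × 785 = 6280
    O–H: 8 × 457 = 3656
    Σ(formed) = 9936 kJ
  ΔH_II = 8258 − 9936 = −1678 kJ
ΔH_I − ΔH_II = +1547 kJ, so reaction II has the more negative ΔH; |ΔH_I − ΔH_II| = 1547 kJ.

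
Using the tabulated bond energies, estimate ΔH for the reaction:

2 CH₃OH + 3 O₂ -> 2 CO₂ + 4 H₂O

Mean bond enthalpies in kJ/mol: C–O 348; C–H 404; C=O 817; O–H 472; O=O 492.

ΔH ≈ −1504 kJ

Bonds broken (reactants):
  C–H: 6 × 404 = 2424
  C–O: 2 × 348 = 696
  O–H: 2 × 472 = 944
  O=O: 3 × 492 = 1476
  Σ(broken) = 5540 kJ
Bonds formed (products):
  C=O: 4 × 817 = 3268
  O–H: 8 × 472 = 3776
  Σ(formed) = 7044 kJ
ΔH = Σ(broken) − Σ(formed) = 5540 − 7044 = −1504 kJ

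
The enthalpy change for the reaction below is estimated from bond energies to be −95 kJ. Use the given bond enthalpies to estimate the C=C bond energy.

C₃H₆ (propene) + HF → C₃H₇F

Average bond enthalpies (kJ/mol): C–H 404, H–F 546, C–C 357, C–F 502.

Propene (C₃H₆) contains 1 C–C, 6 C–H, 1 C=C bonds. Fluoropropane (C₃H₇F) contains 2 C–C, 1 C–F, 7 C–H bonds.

Let D be the C=C bond energy.
Σ(broken) = 1×357 + 6×404 + 1×D + 1×546 = 3327 + D
Σ(formed) = 2×357 + 1×502 + 7×404 = 4044
ΔH = Σ(broken) − Σ(formed) = (3327 + D) − (4044) = −717 + D
Setting this equal to −95 kJ gives D = 622 kJ/mol.

D(C=C) ≈ 622 kJ/mol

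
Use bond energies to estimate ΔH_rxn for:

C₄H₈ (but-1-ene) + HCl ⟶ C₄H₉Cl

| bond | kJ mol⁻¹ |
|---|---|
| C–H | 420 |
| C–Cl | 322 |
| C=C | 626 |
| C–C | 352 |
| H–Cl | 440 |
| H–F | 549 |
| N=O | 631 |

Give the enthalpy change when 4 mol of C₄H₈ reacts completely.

ΔH = −112 kJ

Bonds broken (reactants):
  C–C: 2 × 352 = 704
  C–H: 8 × 420 = 3360
  C=C: 1 × 626 = 626
  H–Cl: 1 × 440 = 440
  Σ(broken) = 5130 kJ
Bonds formed (products):
  C–C: 3 × 352 = 1056
  C–Cl: 1 × 322 = 322
  C–H: 9 × 420 = 3780
  Σ(formed) = 5158 kJ
ΔH = Σ(broken) − Σ(formed) = 5130 − 5158 = −28 kJ
For 4× the reaction as written: 4 × (−28) = −112 kJ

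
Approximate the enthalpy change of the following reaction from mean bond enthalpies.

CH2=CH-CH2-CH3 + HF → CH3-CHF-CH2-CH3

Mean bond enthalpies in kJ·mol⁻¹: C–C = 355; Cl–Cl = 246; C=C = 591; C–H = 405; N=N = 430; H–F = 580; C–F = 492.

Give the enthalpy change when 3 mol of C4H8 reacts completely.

Bonds broken (reactants):
  C–C: 2 × 355 = 710
  C–H: 8 × 405 = 3240
  C=C: 1 × 591 = 591
  H–F: 1 × 580 = 580
  Σ(broken) = 5121 kJ
Bonds formed (products):
  C–C: 3 × 355 = 1065
  C–F: 1 × 492 = 492
  C–H: 9 × 405 = 3645
  Σ(formed) = 5202 kJ
ΔH = Σ(broken) − Σ(formed) = 5121 − 5202 = −81 kJ
For 3× the reaction as written: 3 × (−81) = −243 kJ

ΔH = −243 kJ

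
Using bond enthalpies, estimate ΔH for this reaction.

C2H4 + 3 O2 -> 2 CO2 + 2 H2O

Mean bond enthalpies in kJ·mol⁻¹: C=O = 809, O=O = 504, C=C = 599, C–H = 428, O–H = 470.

Bonds broken (reactants):
  C–H: 4 × 428 = 1712
  C=C: 1 × 599 = 599
  O=O: 3 × 504 = 1512
  Σ(broken) = 3823 kJ
Bonds formed (products):
  C=O: 4 × 809 = 3236
  O–H: 4 × 470 = 1880
  Σ(formed) = 5116 kJ
ΔH = Σ(broken) − Σ(formed) = 3823 − 5116 = −1293 kJ

ΔH ≈ −1293 kJ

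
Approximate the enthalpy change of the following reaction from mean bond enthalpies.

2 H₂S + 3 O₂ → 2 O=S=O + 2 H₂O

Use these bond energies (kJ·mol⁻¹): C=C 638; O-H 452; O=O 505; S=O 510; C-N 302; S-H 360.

Bonds broken (reactants):
  O=O: 3 × 505 = 1515
  S-H: 4 × 360 = 1440
  Σ(broken) = 2955 kJ
Bonds formed (products):
  O-H: 4 × 452 = 1808
  S=O: 4 × 510 = 2040
  Σ(formed) = 3848 kJ
ΔH = Σ(broken) − Σ(formed) = 2955 − 3848 = −893 kJ

ΔH ≈ −893 kJ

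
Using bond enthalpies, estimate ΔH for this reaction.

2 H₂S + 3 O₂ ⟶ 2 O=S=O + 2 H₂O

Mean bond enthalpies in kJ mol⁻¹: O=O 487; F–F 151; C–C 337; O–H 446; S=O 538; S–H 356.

ΔH ≈ −1051 kJ

Bonds broken (reactants):
  O=O: 3 × 487 = 1461
  S–H: 4 × 356 = 1424
  Σ(broken) = 2885 kJ
Bonds formed (products):
  O–H: 4 × 446 = 1784
  S=O: 4 × 538 = 2152
  Σ(formed) = 3936 kJ
ΔH = Σ(broken) − Σ(formed) = 2885 − 3936 = −1051 kJ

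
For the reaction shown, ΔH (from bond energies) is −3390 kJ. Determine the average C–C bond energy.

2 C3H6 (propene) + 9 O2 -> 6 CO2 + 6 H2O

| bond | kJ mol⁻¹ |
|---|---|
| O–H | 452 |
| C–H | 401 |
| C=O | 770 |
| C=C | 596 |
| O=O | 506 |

D(C–C) ≈ 358 kJ/mol

Let D be the C–C bond energy.
Σ(broken) = 2×D + 12×401 + 2×596 + 9×506 = 10558 + 2D
Σ(formed) = 12×770 + 12×452 = 14664
ΔH = Σ(broken) − Σ(formed) = (10558 + 2D) − (14664) = −4106 + 2D
Setting this equal to −3390 kJ gives 2D = 716, so D = 358 kJ/mol.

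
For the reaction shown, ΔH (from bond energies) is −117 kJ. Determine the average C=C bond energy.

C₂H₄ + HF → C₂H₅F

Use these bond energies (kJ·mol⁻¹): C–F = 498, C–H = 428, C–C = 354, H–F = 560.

D(C=C) ≈ 603 kJ/mol

Let D be the C=C bond energy.
Σ(broken) = 4×428 + 1×D + 1×560 = 2272 + D
Σ(formed) = 1×354 + 1×498 + 5×428 = 2992
ΔH = Σ(broken) − Σ(formed) = (2272 + D) − (2992) = −720 + D
Setting this equal to −117 kJ gives D = 603 kJ/mol.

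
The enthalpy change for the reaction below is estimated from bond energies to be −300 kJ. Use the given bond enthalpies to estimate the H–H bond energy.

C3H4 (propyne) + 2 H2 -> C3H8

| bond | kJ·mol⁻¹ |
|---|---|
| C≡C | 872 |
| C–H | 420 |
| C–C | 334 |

Let D be the H–H bond energy.
Σ(broken) = 1×872 + 1×334 + 4×420 + 2×D = 2886 + 2D
Σ(formed) = 2×334 + 8×420 = 4028
ΔH = Σ(broken) − Σ(formed) = (2886 + 2D) − (4028) = −1142 + 2D
Setting this equal to −300 kJ gives 2D = 842, so D = 421 kJ/mol.

D(H–H) ≈ 421 kJ/mol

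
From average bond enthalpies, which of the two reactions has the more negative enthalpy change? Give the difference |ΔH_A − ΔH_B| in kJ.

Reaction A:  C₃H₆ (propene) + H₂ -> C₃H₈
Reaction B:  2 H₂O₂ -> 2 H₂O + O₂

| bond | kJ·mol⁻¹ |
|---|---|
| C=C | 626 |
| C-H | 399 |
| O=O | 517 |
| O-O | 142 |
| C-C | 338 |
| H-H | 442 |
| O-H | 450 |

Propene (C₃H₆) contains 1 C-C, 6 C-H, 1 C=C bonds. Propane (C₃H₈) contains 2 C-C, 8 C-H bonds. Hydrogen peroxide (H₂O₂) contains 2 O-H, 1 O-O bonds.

Reaction A:
  Bonds broken (reactants):
    C-C: 1 × 338 = 338
    C-H: 6 × 399 = 2394
    C=C: 1 × 626 = 626
    H-H: 1 × 442 = 442
    Σ(broken) = 3800 kJ
  Bonds formed (products):
    C-C: 2 × 338 = 676
    C-H: 8 × 399 = 3192
    Σ(formed) = 3868 kJ
  ΔH_A = 3800 − 3868 = −68 kJ
Reaction B:
  Bonds broken (reactants):
    O-H: 4 × 450 = 1800
    O-O: 2 × 142 = 284
    Σ(broken) = 2084 kJ
  Bonds formed (products):
    O-H: 4 × 450 = 1800
    O=O: 1 × 517 = 517
    Σ(formed) = 2317 kJ
  ΔH_B = 2084 − 2317 = −233 kJ
ΔH_A − ΔH_B = +165 kJ, so reaction B has the more negative ΔH; |ΔH_A − ΔH_B| = 165 kJ.

Reaction B, by 165 kJ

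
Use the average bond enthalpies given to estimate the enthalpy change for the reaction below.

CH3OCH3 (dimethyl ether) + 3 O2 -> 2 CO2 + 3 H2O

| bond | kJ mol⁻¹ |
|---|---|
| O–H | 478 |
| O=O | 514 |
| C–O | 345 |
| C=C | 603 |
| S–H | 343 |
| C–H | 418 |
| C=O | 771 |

ΔH ≈ −1212 kJ

Bonds broken (reactants):
  C–H: 6 × 418 = 2508
  C–O: 2 × 345 = 690
  O=O: 3 × 514 = 1542
  Σ(broken) = 4740 kJ
Bonds formed (products):
  C=O: 4 × 771 = 3084
  O–H: 6 × 478 = 2868
  Σ(formed) = 5952 kJ
ΔH = Σ(broken) − Σ(formed) = 4740 − 5952 = −1212 kJ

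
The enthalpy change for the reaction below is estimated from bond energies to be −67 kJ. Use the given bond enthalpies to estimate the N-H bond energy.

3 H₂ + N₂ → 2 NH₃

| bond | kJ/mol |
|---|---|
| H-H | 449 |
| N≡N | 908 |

D(N-H) ≈ 387 kJ/mol

Let D be the N-H bond energy.
Σ(broken) = 3×449 + 1×908 = 2255
Σ(formed) = 6×D = 6D
ΔH = Σ(broken) − Σ(formed) = (2255) − (6D) = +2255 − 6D
Setting this equal to −67 kJ gives 6D = 2322, so D = 387 kJ/mol.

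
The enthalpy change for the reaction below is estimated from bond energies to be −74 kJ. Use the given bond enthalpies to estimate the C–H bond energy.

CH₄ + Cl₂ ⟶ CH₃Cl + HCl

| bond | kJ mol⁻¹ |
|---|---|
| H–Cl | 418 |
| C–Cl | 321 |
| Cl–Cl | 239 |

Let D be the C–H bond energy.
Σ(broken) = 4×D + 1×239 = 239 + 4D
Σ(formed) = 1×321 + 3×D + 1×418 = 739 + 3D
ΔH = Σ(broken) − Σ(formed) = (239 + 4D) − (739 + 3D) = −500 + D
Setting this equal to −74 kJ gives D = 426 kJ/mol.

D(C–H) ≈ 426 kJ/mol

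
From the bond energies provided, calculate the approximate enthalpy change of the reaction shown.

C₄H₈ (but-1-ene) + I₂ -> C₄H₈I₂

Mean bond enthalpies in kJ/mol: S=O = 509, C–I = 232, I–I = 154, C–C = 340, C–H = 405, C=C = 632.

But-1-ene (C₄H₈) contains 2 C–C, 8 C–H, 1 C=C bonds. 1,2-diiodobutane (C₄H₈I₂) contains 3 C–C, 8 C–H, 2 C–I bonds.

ΔH ≈ −18 kJ

Bonds broken (reactants):
  C–C: 2 × 340 = 680
  C–H: 8 × 405 = 3240
  C=C: 1 × 632 = 632
  I–I: 1 × 154 = 154
  Σ(broken) = 4706 kJ
Bonds formed (products):
  C–C: 3 × 340 = 1020
  C–H: 8 × 405 = 3240
  C–I: 2 × 232 = 464
  Σ(formed) = 4724 kJ
ΔH = Σ(broken) − Σ(formed) = 4706 − 4724 = −18 kJ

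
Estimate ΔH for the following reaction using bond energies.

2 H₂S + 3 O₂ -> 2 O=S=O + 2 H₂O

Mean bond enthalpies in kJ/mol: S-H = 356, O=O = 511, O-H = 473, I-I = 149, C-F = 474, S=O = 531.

Bonds broken (reactants):
  O=O: 3 × 511 = 1533
  S-H: 4 × 356 = 1424
  Σ(broken) = 2957 kJ
Bonds formed (products):
  O-H: 4 × 473 = 1892
  S=O: 4 × 531 = 2124
  Σ(formed) = 4016 kJ
ΔH = Σ(broken) − Σ(formed) = 2957 − 4016 = −1059 kJ

ΔH ≈ −1059 kJ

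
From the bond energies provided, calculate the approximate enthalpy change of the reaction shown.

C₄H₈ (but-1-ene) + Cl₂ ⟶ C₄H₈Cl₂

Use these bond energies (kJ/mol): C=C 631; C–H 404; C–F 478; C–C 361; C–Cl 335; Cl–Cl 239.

ΔH ≈ −161 kJ

Bonds broken (reactants):
  C–C: 2 × 361 = 722
  C–H: 8 × 404 = 3232
  C=C: 1 × 631 = 631
  Cl–Cl: 1 × 239 = 239
  Σ(broken) = 4824 kJ
Bonds formed (products):
  C–C: 3 × 361 = 1083
  C–Cl: 2 × 335 = 670
  C–H: 8 × 404 = 3232
  Σ(formed) = 4985 kJ
ΔH = Σ(broken) − Σ(formed) = 4824 − 4985 = −161 kJ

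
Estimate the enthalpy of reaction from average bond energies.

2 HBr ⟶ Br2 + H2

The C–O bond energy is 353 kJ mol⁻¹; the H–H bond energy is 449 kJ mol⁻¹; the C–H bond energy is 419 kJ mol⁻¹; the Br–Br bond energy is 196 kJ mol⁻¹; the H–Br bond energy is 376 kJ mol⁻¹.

ΔH ≈ +107 kJ

Bonds broken (reactants):
  H–Br: 2 × 376 = 752
  Σ(broken) = 752 kJ
Bonds formed (products):
  Br–Br: 1 × 196 = 196
  H–H: 1 × 449 = 449
  Σ(formed) = 645 kJ
ΔH = Σ(broken) − Σ(formed) = 752 − 645 = +107 kJ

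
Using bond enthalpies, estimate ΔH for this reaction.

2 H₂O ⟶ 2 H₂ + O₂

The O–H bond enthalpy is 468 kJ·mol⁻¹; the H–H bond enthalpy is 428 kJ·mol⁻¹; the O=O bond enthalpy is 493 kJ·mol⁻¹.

Bonds broken (reactants):
  O–H: 4 × 468 = 1872
  Σ(broken) = 1872 kJ
Bonds formed (products):
  H–H: 2 × 428 = 856
  O=O: 1 × 493 = 493
  Σ(formed) = 1349 kJ
ΔH = Σ(broken) − Σ(formed) = 1872 − 1349 = +523 kJ

ΔH ≈ +523 kJ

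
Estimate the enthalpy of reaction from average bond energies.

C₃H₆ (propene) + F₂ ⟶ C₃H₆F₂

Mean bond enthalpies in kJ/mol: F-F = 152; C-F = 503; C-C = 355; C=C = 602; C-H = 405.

Bonds broken (reactants):
  C-C: 1 × 355 = 355
  C-H: 6 × 405 = 2430
  C=C: 1 × 602 = 602
  F-F: 1 × 152 = 152
  Σ(broken) = 3539 kJ
Bonds formed (products):
  C-C: 2 × 355 = 710
  C-F: 2 × 503 = 1006
  C-H: 6 × 405 = 2430
  Σ(formed) = 4146 kJ
ΔH = Σ(broken) − Σ(formed) = 3539 − 4146 = −607 kJ

ΔH ≈ −607 kJ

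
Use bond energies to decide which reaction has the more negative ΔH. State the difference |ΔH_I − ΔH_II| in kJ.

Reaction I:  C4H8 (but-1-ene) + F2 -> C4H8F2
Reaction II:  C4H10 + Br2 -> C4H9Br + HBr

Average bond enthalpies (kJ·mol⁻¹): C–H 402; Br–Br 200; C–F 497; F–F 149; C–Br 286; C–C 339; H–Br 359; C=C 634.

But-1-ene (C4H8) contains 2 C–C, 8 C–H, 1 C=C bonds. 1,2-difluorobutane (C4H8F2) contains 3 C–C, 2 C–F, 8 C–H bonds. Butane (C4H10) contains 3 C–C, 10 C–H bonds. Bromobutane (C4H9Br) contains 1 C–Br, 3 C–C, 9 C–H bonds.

Reaction I, by 507 kJ

Reaction I:
  Bonds broken (reactants):
    C–C: 2 × 339 = 678
    C–H: 8 × 402 = 3216
    C=C: 1 × 634 = 634
    F–F: 1 × 149 = 149
    Σ(broken) = 4677 kJ
  Bonds formed (products):
    C–C: 3 × 339 = 1017
    C–F: 2 × 497 = 994
    C–H: 8 × 402 = 3216
    Σ(formed) = 5227 kJ
  ΔH_I = 4677 − 5227 = −550 kJ
Reaction II:
  Bonds broken (reactants):
    Br–Br: 1 × 200 = 200
    C–C: 3 × 339 = 1017
    C–H: 10 × 402 = 4020
    Σ(broken) = 5237 kJ
  Bonds formed (products):
    C–Br: 1 × 286 = 286
    C–C: 3 × 339 = 1017
    C–H: 9 × 402 = 3618
    H–Br: 1 × 359 = 359
    Σ(formed) = 5280 kJ
  ΔH_II = 5237 − 5280 = −43 kJ
ΔH_I − ΔH_II = −507 kJ, so reaction I has the more negative ΔH; |ΔH_I − ΔH_II| = 507 kJ.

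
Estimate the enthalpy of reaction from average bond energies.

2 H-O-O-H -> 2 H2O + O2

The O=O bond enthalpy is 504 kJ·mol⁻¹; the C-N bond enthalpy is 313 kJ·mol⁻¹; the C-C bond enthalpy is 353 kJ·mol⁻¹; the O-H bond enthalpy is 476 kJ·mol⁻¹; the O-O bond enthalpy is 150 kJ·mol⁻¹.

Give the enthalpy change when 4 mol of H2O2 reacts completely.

ΔH = −408 kJ

Bonds broken (reactants):
  O-H: 4 × 476 = 1904
  O-O: 2 × 150 = 300
  Σ(broken) = 2204 kJ
Bonds formed (products):
  O-H: 4 × 476 = 1904
  O=O: 1 × 504 = 504
  Σ(formed) = 2408 kJ
ΔH = Σ(broken) − Σ(formed) = 2204 − 2408 = −204 kJ
For 2× the reaction as written: 2 × (−204) = −408 kJ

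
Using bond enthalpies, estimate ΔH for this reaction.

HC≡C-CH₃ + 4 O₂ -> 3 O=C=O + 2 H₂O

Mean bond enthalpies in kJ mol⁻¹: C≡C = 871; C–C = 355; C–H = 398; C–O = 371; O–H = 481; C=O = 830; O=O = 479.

ΔH ≈ −2170 kJ

Bonds broken (reactants):
  C≡C: 1 × 871 = 871
  C–C: 1 × 355 = 355
  C–H: 4 × 398 = 1592
  O=O: 4 × 479 = 1916
  Σ(broken) = 4734 kJ
Bonds formed (products):
  C=O: 6 × 830 = 4980
  O–H: 4 × 481 = 1924
  Σ(formed) = 6904 kJ
ΔH = Σ(broken) − Σ(formed) = 4734 − 6904 = −2170 kJ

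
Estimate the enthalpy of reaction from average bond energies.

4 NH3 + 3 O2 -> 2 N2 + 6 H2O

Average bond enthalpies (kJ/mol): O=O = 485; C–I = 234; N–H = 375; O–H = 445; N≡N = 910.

ΔH ≈ −1205 kJ

Bonds broken (reactants):
  N–H: 12 × 375 = 4500
  O=O: 3 × 485 = 1455
  Σ(broken) = 5955 kJ
Bonds formed (products):
  N≡N: 2 × 910 = 1820
  O–H: 12 × 445 = 5340
  Σ(formed) = 7160 kJ
ΔH = Σ(broken) − Σ(formed) = 5955 − 7160 = −1205 kJ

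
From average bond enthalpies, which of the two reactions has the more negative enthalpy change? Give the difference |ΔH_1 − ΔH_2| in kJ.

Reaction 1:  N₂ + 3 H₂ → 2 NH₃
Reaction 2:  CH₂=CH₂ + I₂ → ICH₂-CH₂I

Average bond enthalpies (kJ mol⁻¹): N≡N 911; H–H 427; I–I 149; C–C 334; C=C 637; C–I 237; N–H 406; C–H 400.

Reaction 1, by 222 kJ

Reaction 1:
  Bonds broken (reactants):
    H–H: 3 × 427 = 1281
    N≡N: 1 × 911 = 911
    Σ(broken) = 2192 kJ
  Bonds formed (products):
    N–H: 6 × 406 = 2436
    Σ(formed) = 2436 kJ
  ΔH_1 = 2192 − 2436 = −244 kJ
Reaction 2:
  Bonds broken (reactants):
    C–H: 4 × 400 = 1600
    C=C: 1 × 637 = 637
    I–I: 1 × 149 = 149
    Σ(broken) = 2386 kJ
  Bonds formed (products):
    C–C: 1 × 334 = 334
    C–H: 4 × 400 = 1600
    C–I: 2 × 237 = 474
    Σ(formed) = 2408 kJ
  ΔH_2 = 2386 − 2408 = −22 kJ
ΔH_1 − ΔH_2 = −222 kJ, so reaction 1 has the more negative ΔH; |ΔH_1 − ΔH_2| = 222 kJ.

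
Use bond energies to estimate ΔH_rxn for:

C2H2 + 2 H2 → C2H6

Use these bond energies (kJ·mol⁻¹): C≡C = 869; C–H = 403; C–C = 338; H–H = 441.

Bonds broken (reactants):
  C≡C: 1 × 869 = 869
  C–H: 2 × 403 = 806
  H–H: 2 × 441 = 882
  Σ(broken) = 2557 kJ
Bonds formed (products):
  C–C: 1 × 338 = 338
  C–H: 6 × 403 = 2418
  Σ(formed) = 2756 kJ
ΔH = Σ(broken) − Σ(formed) = 2557 − 2756 = −199 kJ

ΔH ≈ −199 kJ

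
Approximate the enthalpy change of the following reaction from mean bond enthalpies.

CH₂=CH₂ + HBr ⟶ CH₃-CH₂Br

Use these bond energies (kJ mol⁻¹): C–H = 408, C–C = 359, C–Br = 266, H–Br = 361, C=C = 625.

ΔH ≈ −47 kJ

Bonds broken (reactants):
  C–H: 4 × 408 = 1632
  C=C: 1 × 625 = 625
  H–Br: 1 × 361 = 361
  Σ(broken) = 2618 kJ
Bonds formed (products):
  C–Br: 1 × 266 = 266
  C–C: 1 × 359 = 359
  C–H: 5 × 408 = 2040
  Σ(formed) = 2665 kJ
ΔH = Σ(broken) − Σ(formed) = 2618 − 2665 = −47 kJ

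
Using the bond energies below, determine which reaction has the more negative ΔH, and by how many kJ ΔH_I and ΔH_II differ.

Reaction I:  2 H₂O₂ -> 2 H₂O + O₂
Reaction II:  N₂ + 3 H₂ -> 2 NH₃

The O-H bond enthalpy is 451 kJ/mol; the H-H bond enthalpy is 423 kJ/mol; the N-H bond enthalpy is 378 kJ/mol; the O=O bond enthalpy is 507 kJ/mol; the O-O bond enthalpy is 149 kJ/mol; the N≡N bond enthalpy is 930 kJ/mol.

Reaction I:
  Bonds broken (reactants):
    O-H: 4 × 451 = 1804
    O-O: 2 × 149 = 298
    Σ(broken) = 2102 kJ
  Bonds formed (products):
    O-H: 4 × 451 = 1804
    O=O: 1 × 507 = 507
    Σ(formed) = 2311 kJ
  ΔH_I = 2102 − 2311 = −209 kJ
Reaction II:
  Bonds broken (reactants):
    H-H: 3 × 423 = 1269
    N≡N: 1 × 930 = 930
    Σ(broken) = 2199 kJ
  Bonds formed (products):
    N-H: 6 × 378 = 2268
    Σ(formed) = 2268 kJ
  ΔH_II = 2199 − 2268 = −69 kJ
ΔH_I − ΔH_II = −140 kJ, so reaction I has the more negative ΔH; |ΔH_I − ΔH_II| = 140 kJ.

Reaction I, by 140 kJ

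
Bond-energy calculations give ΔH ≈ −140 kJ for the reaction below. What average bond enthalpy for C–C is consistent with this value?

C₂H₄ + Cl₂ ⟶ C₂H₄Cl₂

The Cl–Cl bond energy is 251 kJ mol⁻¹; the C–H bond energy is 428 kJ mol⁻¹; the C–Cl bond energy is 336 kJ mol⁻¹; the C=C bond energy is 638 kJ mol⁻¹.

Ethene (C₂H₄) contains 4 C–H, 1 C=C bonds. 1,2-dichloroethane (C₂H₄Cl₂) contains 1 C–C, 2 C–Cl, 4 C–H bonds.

D(C–C) ≈ 357 kJ/mol

Let D be the C–C bond energy.
Σ(broken) = 4×428 + 1×638 + 1×251 = 2601
Σ(formed) = 1×D + 2×336 + 4×428 = 2384 + D
ΔH = Σ(broken) − Σ(formed) = (2601) − (2384 + D) = +217 − D
Setting this equal to −140 kJ gives D = 357 kJ/mol.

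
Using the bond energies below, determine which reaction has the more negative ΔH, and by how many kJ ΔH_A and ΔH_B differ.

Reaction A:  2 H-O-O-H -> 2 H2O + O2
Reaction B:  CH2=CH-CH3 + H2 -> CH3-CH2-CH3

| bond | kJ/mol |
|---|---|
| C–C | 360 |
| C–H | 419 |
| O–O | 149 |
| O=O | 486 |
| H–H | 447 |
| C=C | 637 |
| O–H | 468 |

Reaction A, by 74 kJ

Reaction A:
  Bonds broken (reactants):
    O–H: 4 × 468 = 1872
    O–O: 2 × 149 = 298
    Σ(broken) = 2170 kJ
  Bonds formed (products):
    O–H: 4 × 468 = 1872
    O=O: 1 × 486 = 486
    Σ(formed) = 2358 kJ
  ΔH_A = 2170 − 2358 = −188 kJ
Reaction B:
  Bonds broken (reactants):
    C–C: 1 × 360 = 360
    C–H: 6 × 419 = 2514
    C=C: 1 × 637 = 637
    H–H: 1 × 447 = 447
    Σ(broken) = 3958 kJ
  Bonds formed (products):
    C–C: 2 × 360 = 720
    C–H: 8 × 419 = 3352
    Σ(formed) = 4072 kJ
  ΔH_B = 3958 − 4072 = −114 kJ
ΔH_A − ΔH_B = −74 kJ, so reaction A has the more negative ΔH; |ΔH_A − ΔH_B| = 74 kJ.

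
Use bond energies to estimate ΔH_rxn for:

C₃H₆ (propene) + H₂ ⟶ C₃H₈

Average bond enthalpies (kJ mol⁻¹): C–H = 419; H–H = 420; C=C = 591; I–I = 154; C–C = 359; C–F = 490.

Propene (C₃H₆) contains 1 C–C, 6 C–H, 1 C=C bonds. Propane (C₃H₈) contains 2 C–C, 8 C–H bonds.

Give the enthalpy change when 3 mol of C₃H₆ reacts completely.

Bonds broken (reactants):
  C–C: 1 × 359 = 359
  C–H: 6 × 419 = 2514
  C=C: 1 × 591 = 591
  H–H: 1 × 420 = 420
  Σ(broken) = 3884 kJ
Bonds formed (products):
  C–C: 2 × 359 = 718
  C–H: 8 × 419 = 3352
  Σ(formed) = 4070 kJ
ΔH = Σ(broken) − Σ(formed) = 3884 − 4070 = −186 kJ
For 3× the reaction as written: 3 × (−186) = −558 kJ

ΔH = −558 kJ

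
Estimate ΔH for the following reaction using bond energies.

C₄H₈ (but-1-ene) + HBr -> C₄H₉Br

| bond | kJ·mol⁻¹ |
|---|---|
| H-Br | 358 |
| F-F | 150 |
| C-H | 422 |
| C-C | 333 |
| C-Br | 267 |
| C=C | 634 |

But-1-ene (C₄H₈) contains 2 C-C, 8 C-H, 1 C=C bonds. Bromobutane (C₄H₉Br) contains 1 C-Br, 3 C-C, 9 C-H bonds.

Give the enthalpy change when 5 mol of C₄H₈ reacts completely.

Bonds broken (reactants):
  C-C: 2 × 333 = 666
  C-H: 8 × 422 = 3376
  C=C: 1 × 634 = 634
  H-Br: 1 × 358 = 358
  Σ(broken) = 5034 kJ
Bonds formed (products):
  C-Br: 1 × 267 = 267
  C-C: 3 × 333 = 999
  C-H: 9 × 422 = 3798
  Σ(formed) = 5064 kJ
ΔH = Σ(broken) − Σ(formed) = 5034 − 5064 = −30 kJ
For 5× the reaction as written: 5 × (−30) = −150 kJ

ΔH = −150 kJ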